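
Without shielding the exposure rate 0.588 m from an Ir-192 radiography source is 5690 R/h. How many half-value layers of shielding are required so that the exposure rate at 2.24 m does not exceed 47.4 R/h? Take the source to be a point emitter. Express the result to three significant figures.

At 2.24 m, distance alone gives (0.588/2.24)² = 0.06891, so 5690 × 0.06891 = 392.1 R/h.
Further attenuation needed: 392.1/47.4 = 8.272.
n = log₂(8.272) = 3.048 half-value layers.

3.05 half-value layers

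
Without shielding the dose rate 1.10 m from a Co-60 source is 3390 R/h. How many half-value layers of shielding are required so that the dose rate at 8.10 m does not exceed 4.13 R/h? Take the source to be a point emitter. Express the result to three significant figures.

At 8.10 m, distance alone gives 3390 × (1.10/8.10)² = 3390 × 0.01844 = 62.51 R/h.
Further attenuation needed: 62.51/4.13 = 15.14.
n = log₂(15.14) = 3.920 half-value layers.

3.92 half-value layers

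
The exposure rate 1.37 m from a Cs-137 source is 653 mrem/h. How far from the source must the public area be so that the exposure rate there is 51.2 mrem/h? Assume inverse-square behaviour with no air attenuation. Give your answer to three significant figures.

4.89 m

Intensity scales as (d₁/d₂)², so d₂ = d₁·√(I₁/I₂).
I₁/I₂ = 653/51.2 = 12.75, so d₂ = 1.37 × √12.75 = 4.892 m.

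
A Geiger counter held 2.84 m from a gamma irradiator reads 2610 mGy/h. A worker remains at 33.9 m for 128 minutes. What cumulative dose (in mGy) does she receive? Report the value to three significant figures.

Since intensity falls as 1/r², rate at 33.9 m:
(2.84/33.9)² = 0.007018, so 2610 × 0.007018 = 18.32 mGy/h.
Dose = rate × time = 18.32 mGy/h × 2.133 h = 39.08 mGy.

39.1 mGy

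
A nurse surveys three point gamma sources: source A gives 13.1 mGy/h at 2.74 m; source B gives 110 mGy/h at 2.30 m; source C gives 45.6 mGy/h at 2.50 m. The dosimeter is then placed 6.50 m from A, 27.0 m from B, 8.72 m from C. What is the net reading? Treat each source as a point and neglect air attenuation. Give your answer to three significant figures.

Each source contributes Iᵢ·(dᵢ/rᵢ)²; contributions add.
A: 13.1 × (2.74/6.50)² = 2.328 mGy/h
B: 110 × (2.30/27.0)² = 0.7982 mGy/h
C: 45.6 × (2.50/8.72)² = 3.748 mGy/h
Total = 2.328 + 0.7982 + 3.748 = 6.874 mGy/h.

6.87 mGy/h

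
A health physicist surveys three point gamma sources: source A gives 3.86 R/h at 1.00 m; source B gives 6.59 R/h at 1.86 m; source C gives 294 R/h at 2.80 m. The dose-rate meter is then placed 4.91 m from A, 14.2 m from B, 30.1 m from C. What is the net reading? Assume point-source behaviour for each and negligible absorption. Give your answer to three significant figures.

2.82 R/h

By superposition, sum each source's inverse-square contribution:
A: 3.86 × (1.00/4.91)² = 0.1601 R/h
B: 6.59 × (1.86/14.2)² = 0.1131 R/h
C: 294 × (2.80/30.1)² = 2.544 R/h
Total = 0.1601 + 0.1131 + 2.544 = 2.817 R/h.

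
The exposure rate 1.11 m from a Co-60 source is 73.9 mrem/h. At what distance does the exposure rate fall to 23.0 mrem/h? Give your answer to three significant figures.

Since intensity falls as 1/r², d₂ = d₁·√(I₁/I₂).
I₁/I₂ = 73.9/23.0 = 3.213, so d₂ = 1.11 × √3.213 = 1.990 m.

1.99 m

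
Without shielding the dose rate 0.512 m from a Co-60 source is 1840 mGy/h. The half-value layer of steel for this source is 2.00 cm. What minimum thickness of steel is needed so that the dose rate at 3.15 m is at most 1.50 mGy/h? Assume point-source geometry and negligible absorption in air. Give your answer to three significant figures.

10.0 cm

At 3.15 m, distance alone gives (0.512/3.15)² = 0.02642, so 1840 × 0.02642 = 48.61 mGy/h.
Further attenuation needed: 48.61/1.50 = 32.41.
n = log₂(32.41) = 5.018 half-value layers.
Thickness = 5.018 × 2.00 cm = 10.04 cm.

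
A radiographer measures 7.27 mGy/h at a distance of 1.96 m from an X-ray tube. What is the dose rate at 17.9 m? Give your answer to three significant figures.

Using I₁d₁² = I₂d₂², the rate at 17.9 m is
7.27 × (1.96/17.9)² = 7.27 × 0.01199 = 0.08717 mGy/h.

0.0872 mGy/h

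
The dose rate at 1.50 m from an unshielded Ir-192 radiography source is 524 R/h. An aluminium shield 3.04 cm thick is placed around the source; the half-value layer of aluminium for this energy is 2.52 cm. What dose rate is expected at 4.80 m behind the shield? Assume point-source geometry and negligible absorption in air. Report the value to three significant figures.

Distance alone: 524 × (1.50/4.80)² = 524 × 0.09766 = 51.17 R/h.
Shield: 3.04/2.52 = 1.206 half-value layers → attenuation 2^(−1.206) = 0.4335.
Combined: 51.17 × 0.4335 = 22.18 R/h.

22.2 R/h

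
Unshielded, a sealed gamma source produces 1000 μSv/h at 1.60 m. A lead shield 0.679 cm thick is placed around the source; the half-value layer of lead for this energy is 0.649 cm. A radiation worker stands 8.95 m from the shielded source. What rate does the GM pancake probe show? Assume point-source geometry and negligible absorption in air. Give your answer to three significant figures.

15.5 μSv/h

Distance alone: (1.60/8.95)² = 0.03196, so 1000 × 0.03196 = 31.96 μSv/h.
Shield: 0.679/0.649 = 1.046 half-value layers → attenuation 2^(−1.046) = 0.4843.
Combined: 31.96 × 0.4843 = 15.48 μSv/h.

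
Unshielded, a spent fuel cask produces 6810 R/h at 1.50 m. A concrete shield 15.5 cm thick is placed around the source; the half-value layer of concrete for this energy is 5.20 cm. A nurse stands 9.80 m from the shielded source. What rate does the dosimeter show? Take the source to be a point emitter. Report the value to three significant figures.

20.2 R/h

Distance alone: (1.50/9.80)² = 0.02343, so 6810 × 0.02343 = 159.6 R/h.
Shield: 15.5/5.20 = 2.981 half-value layers → attenuation 2^(−2.981) = 0.1267.
Combined: 159.6 × 0.1267 = 20.22 R/h.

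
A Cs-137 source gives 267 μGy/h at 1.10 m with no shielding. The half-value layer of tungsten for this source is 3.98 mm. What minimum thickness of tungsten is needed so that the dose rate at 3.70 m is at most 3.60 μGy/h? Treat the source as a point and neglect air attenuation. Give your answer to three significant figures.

10.8 mm

At 3.70 m, distance alone gives 267 × (1.10/3.70)² = 267 × 0.08839 = 23.60 μGy/h.
Further attenuation needed: 23.60/3.60 = 6.556.
n = log₂(6.556) = 2.713 half-value layers.
Thickness = 2.713 × 3.98 mm = 10.80 mm.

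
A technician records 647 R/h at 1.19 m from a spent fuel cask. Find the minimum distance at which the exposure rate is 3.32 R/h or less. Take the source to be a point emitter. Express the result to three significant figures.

16.6 m

Using I₁d₁² = I₂d₂², d₂ = d₁·√(I₁/I₂).
I₁/I₂ = 647/3.32 = 194.9, so d₂ = 1.19 × √194.9 = 16.61 m.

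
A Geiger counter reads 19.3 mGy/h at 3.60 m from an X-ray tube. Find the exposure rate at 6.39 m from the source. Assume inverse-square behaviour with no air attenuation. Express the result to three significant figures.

Since intensity falls as 1/r², the rate at 6.39 m is
19.3 × (3.60/6.39)² = 19.3 × 0.3174 = 6.126 mGy/h.

6.13 mGy/h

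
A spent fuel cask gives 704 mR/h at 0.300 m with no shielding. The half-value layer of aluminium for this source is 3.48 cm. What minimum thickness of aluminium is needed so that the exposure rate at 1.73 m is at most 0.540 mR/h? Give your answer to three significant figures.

18.4 cm

At 1.73 m, distance alone gives (0.300/1.73)² = 0.03007, so 704 × 0.03007 = 21.17 mR/h.
Further attenuation needed: 21.17/0.540 = 39.20.
n = log₂(39.20) = 5.293 half-value layers.
Thickness = 5.293 × 3.48 cm = 18.42 cm.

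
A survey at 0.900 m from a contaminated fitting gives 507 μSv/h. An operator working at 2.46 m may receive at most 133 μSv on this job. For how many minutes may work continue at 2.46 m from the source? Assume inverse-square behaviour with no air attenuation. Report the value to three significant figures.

Intensity scales as (d₁/d₂)², so rate at 2.46 m:
507 × (0.900/2.46)² = 507 × 0.1338 = 67.84 μSv/h.
Stay time = 133 μSv ÷ 67.84 μSv/h = 1.960 h = 117.6 min.

118 min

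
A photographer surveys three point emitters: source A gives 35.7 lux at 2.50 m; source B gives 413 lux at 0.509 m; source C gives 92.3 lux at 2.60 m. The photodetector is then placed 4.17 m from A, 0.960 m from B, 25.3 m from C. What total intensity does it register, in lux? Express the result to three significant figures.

Each source contributes Iᵢ·(dᵢ/rᵢ)²; contributions add.
A: 35.7 × (2.50/4.17)² = 12.83 lux
B: 413 × (0.509/0.960)² = 116.1 lux
C: 92.3 × (2.60/25.3)² = 0.9748 lux
Total = 12.83 + 116.1 + 0.9748 = 129.9 lux.

130 lux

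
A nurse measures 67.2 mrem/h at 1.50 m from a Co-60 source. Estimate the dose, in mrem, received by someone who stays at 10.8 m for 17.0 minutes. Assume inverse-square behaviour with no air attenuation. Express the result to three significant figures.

Using I₁d₁² = I₂d₂², rate at 10.8 m:
67.2 × (1.50/10.8)² = 67.2 × 0.01929 = 1.296 mrem/h.
Dose = rate × time = 1.296 mrem/h × 0.2833 h = 0.3672 mrem.

0.367 mrem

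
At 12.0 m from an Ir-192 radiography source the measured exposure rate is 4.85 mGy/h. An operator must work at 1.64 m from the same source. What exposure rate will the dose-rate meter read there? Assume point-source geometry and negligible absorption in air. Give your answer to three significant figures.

By the inverse-square law, scaling from 12.0 m to 1.64 m:
(12.0/1.64)² = 53.54, so 4.85 × 53.54 = 259.7 mGy/h.

260 mGy/h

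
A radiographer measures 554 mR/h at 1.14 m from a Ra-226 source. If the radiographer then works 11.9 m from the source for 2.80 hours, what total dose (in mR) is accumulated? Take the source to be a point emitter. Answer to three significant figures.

14.2 mR

Since intensity falls as 1/r², rate at 11.9 m:
(1.14/11.9)² = 0.009177, so 554 × 0.009177 = 5.084 mR/h.
Dose = rate × time = 5.084 mR/h × 2.800 h = 14.24 mR.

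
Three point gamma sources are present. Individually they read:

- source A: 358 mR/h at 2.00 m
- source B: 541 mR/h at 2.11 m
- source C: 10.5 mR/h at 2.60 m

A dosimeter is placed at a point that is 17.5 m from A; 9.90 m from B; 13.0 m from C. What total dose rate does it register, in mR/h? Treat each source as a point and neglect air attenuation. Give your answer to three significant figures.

Each source contributes Iᵢ·(dᵢ/rᵢ)²; contributions add.
A: 358 × (2.00/17.5)² = 4.676 mR/h
B: 541 × (2.11/9.90)² = 24.57 mR/h
C: 10.5 × (2.60/13.0)² = 0.4200 mR/h
Total = 4.676 + 24.57 + 0.4200 = 29.67 mR/h.

29.7 mR/h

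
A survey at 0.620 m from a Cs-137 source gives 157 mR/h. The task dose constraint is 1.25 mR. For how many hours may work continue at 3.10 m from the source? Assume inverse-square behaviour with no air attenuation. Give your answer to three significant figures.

Since intensity falls as 1/r², rate at 3.10 m:
(0.620/3.10)² = 0.04000, so 157 × 0.04000 = 6.280 mR/h.
Stay time = 1.25 mR ÷ 6.280 mR/h = 0.1990 h.

0.199 h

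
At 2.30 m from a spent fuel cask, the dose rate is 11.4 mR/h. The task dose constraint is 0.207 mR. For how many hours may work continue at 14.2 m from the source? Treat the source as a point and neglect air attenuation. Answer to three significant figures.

Intensity scales as (d₁/d₂)², so rate at 14.2 m:
11.4 × (2.30/14.2)² = 11.4 × 0.02623 = 0.2990 mR/h.
Stay time = 0.207 mR ÷ 0.2990 mR/h = 0.6923 h.

0.692 h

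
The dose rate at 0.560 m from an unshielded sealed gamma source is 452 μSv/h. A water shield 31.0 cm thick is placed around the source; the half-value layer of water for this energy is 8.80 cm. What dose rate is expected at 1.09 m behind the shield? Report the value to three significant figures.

10.4 μSv/h

Distance alone: (0.560/1.09)² = 0.2640, so 452 × 0.2640 = 119.3 μSv/h.
Shield: 31.0/8.80 = 3.523 half-value layers → attenuation 2^(−3.523) = 0.08699.
Combined: 119.3 × 0.08699 = 10.38 μSv/h.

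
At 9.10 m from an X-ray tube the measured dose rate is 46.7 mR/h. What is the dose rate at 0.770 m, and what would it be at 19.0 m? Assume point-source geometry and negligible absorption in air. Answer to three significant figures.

Intensity scales as (d₁/d₂)², so
At 0.770 m: 46.7 × (9.10/0.770)² = 46.7 × 139.7 = 6524 mR/h
At 19.0 m: 6524 × (0.770/19.0)² = 6524 × 0.001642 = 10.71 mR/h.

6520 mR/h; 10.7 mR/h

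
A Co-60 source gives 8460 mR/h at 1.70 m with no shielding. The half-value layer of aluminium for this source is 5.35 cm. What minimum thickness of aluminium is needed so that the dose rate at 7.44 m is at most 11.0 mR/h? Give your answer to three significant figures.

28.5 cm

At 7.44 m, distance alone gives 8460 × (1.70/7.44)² = 8460 × 0.05221 = 441.7 mR/h.
Further attenuation needed: 441.7/11.0 = 40.15.
n = log₂(40.15) = 5.327 half-value layers.
Thickness = 5.327 × 5.35 cm = 28.50 cm.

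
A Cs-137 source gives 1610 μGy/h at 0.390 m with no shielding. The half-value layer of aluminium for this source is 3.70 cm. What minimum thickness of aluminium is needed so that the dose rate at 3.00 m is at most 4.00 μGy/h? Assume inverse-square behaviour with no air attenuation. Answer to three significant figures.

At 3.00 m, distance alone gives 1610 × (0.390/3.00)² = 1610 × 0.01690 = 27.21 μGy/h.
Further attenuation needed: 27.21/4.00 = 6.803.
n = log₂(6.803) = 2.766 half-value layers.
Thickness = 2.766 × 3.70 cm = 10.23 cm.

10.2 cm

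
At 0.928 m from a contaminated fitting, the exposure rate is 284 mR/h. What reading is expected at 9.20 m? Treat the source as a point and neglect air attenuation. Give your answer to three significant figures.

2.89 mR/h

Applying the 1/r² law, the rate at 9.20 m is
284 × (0.928/9.20)² = 284 × 0.01017 = 2.888 mR/h.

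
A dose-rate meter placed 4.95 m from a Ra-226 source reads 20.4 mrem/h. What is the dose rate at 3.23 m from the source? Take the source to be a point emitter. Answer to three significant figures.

47.9 mrem/h

Using I₁d₁² = I₂d₂², scaling from 4.95 m to 3.23 m:
(4.95/3.23)² = 2.349, so 20.4 × 2.349 = 47.92 mrem/h.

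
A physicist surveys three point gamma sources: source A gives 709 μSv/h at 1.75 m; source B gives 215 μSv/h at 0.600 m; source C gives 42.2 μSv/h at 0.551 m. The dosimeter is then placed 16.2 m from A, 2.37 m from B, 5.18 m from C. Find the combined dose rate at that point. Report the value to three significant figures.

22.5 μSv/h

Each source contributes Iᵢ·(dᵢ/rᵢ)²; contributions add.
A: 709 × (1.75/16.2)² = 8.274 μSv/h
B: 215 × (0.600/2.37)² = 13.78 μSv/h
C: 42.2 × (0.551/5.18)² = 0.4775 μSv/h
Total = 8.274 + 13.78 + 0.4775 = 22.53 μSv/h.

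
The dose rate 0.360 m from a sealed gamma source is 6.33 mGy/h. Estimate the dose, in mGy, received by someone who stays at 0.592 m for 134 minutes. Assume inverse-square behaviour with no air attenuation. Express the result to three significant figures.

5.23 mGy

Since intensity falls as 1/r², rate at 0.592 m:
6.33 × (0.360/0.592)² = 6.33 × 0.3698 = 2.341 mGy/h.
Dose = rate × time = 2.341 mGy/h × 2.233 h = 5.227 mGy.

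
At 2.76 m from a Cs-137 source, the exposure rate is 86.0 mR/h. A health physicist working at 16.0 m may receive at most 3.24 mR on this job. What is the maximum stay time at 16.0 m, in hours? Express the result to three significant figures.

Applying the 1/r² law, rate at 16.0 m:
(2.76/16.0)² = 0.02976, so 86.0 × 0.02976 = 2.559 mR/h.
Stay time = 3.24 mR ÷ 2.559 mR/h = 1.266 h.

1.27 h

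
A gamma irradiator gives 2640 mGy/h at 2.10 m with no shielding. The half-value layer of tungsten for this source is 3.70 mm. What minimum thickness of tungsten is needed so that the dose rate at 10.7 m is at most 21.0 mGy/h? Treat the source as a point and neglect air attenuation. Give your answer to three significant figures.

8.42 mm

At 10.7 m, distance alone gives (2.10/10.7)² = 0.03852, so 2640 × 0.03852 = 101.7 mGy/h.
Further attenuation needed: 101.7/21.0 = 4.843.
n = log₂(4.843) = 2.276 half-value layers.
Thickness = 2.276 × 3.70 mm = 8.421 mm.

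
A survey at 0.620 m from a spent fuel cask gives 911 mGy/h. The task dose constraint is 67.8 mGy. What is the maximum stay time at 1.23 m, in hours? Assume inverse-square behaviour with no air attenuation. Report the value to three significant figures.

0.293 h

By the inverse-square law, rate at 1.23 m:
911 × (0.620/1.23)² = 911 × 0.2541 = 231.5 mGy/h.
Stay time = 67.8 mGy ÷ 231.5 mGy/h = 0.2929 h.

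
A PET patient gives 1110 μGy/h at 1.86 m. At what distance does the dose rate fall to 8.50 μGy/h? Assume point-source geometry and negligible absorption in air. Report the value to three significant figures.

21.3 m

By the inverse-square law, d₂ = d₁·√(I₁/I₂).
I₁/I₂ = 1110/8.50 = 130.6, so d₂ = 1.86 × √130.6 = 21.26 m.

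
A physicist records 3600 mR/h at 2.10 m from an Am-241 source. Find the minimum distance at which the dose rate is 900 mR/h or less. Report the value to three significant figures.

By the inverse-square law, d₂ = d₁·√(I₁/I₂).
I₁/I₂ = 3600/900 = 4.000, so d₂ = 2.10 × √4.000 = 4.200 m.

4.20 m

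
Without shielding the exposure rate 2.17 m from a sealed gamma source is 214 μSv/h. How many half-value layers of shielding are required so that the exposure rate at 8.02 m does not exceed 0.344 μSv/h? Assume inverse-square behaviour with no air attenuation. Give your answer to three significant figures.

5.51 half-value layers

At 8.02 m, distance alone gives (2.17/8.02)² = 0.07321, so 214 × 0.07321 = 15.67 μSv/h.
Further attenuation needed: 15.67/0.344 = 45.55.
n = log₂(45.55) = 5.509 half-value layers.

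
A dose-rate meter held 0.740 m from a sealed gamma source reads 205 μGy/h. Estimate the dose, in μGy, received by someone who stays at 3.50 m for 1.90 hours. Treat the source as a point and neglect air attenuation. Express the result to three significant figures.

17.4 μGy

Since intensity falls as 1/r², rate at 3.50 m:
205 × (0.740/3.50)² = 205 × 0.04470 = 9.163 μGy/h.
Dose = rate × time = 9.163 μGy/h × 1.900 h = 17.41 μGy.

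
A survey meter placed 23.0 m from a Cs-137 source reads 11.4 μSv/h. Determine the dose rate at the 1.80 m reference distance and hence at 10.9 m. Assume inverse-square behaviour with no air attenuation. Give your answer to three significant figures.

1860 μSv/h; 50.8 μSv/h

Using I₁d₁² = I₂d₂²,
At 1.80 m: 11.4 × (23.0/1.80)² = 11.4 × 163.3 = 1862 μSv/h
At 10.9 m: (1.80/10.9)² = 0.02727, so 1862 × 0.02727 = 50.78 μSv/h.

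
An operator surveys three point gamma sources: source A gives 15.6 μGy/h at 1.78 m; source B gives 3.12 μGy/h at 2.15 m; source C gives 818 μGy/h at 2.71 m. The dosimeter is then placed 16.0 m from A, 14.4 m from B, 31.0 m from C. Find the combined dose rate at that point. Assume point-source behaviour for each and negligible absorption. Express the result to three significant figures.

6.51 μGy/h

Each source contributes Iᵢ·(dᵢ/rᵢ)²; contributions add.
A: 15.6 × (1.78/16.0)² = 0.1931 μGy/h
B: 3.12 × (2.15/14.4)² = 0.06955 μGy/h
C: 818 × (2.71/31.0)² = 6.251 μGy/h
Total = 0.1931 + 0.06955 + 6.251 = 6.514 μGy/h.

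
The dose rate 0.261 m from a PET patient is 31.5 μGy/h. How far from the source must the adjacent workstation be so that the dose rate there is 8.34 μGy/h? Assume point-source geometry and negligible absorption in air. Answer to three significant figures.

Intensity scales as (d₁/d₂)², so d₂ = d₁·√(I₁/I₂).
I₁/I₂ = 31.5/8.34 = 3.777, so d₂ = 0.261 × √3.777 = 0.5072 m.

0.507 m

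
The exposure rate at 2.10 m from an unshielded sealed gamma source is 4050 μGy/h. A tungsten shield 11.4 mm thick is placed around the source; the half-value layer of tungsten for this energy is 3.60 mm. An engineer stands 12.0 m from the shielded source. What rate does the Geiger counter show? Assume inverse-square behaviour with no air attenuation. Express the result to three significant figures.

Distance alone: 4050 × (2.10/12.0)² = 4050 × 0.03063 = 124.1 μGy/h.
Shield: 11.4/3.60 = 3.167 half-value layers → attenuation 2^(−3.167) = 0.1113.
Combined: 124.1 × 0.1113 = 13.81 μGy/h.

13.8 μGy/h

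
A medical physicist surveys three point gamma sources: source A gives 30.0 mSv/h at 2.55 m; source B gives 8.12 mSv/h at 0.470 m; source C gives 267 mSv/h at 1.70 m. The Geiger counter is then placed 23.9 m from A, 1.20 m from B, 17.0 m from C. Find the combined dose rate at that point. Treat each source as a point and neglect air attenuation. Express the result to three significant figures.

4.26 mSv/h

By superposition, sum each source's inverse-square contribution:
A: 30.0 × (2.55/23.9)² = 0.3415 mSv/h
B: 8.12 × (0.470/1.20)² = 1.246 mSv/h
C: 267 × (1.70/17.0)² = 2.670 mSv/h
Total = 0.3415 + 1.246 + 2.670 = 4.258 mSv/h.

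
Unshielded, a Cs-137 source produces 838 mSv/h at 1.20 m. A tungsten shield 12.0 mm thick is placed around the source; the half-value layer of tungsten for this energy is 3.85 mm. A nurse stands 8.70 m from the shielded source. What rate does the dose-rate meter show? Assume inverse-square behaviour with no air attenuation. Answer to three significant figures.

1.84 mSv/h

Distance alone: 838 × (1.20/8.70)² = 838 × 0.01902 = 15.94 mSv/h.
Shield: 12.0/3.85 = 3.117 half-value layers → attenuation 2^(−3.117) = 0.1153.
Combined: 15.94 × 0.1153 = 1.838 mSv/h.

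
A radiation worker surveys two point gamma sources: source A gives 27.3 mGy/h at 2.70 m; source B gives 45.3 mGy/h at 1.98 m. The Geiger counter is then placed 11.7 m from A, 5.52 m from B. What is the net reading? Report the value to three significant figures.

7.28 mGy/h

By superposition, sum each source's inverse-square contribution:
A: 27.3 × (2.70/11.7)² = 1.454 mGy/h
B: 45.3 × (1.98/5.52)² = 5.828 mGy/h
Total = 1.454 + 5.828 = 7.282 mGy/h.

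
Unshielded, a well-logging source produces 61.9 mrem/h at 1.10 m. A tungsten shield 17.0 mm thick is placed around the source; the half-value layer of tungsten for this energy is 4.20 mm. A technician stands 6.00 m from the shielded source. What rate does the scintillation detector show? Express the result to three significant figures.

Distance alone: 61.9 × (1.10/6.00)² = 61.9 × 0.03361 = 2.080 mrem/h.
Shield: 17.0/4.20 = 4.048 half-value layers → attenuation 2^(−4.048) = 0.06045.
Combined: 2.080 × 0.06045 = 0.1257 mrem/h.

0.126 mrem/h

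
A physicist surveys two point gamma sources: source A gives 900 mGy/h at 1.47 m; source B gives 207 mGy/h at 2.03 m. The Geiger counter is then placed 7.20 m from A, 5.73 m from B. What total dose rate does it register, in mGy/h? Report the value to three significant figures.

By superposition, sum each source's inverse-square contribution:
A: 900 × (1.47/7.20)² = 37.52 mGy/h
B: 207 × (2.03/5.73)² = 25.98 mGy/h
Total = 37.52 + 25.98 = 63.50 mGy/h.

63.5 mGy/h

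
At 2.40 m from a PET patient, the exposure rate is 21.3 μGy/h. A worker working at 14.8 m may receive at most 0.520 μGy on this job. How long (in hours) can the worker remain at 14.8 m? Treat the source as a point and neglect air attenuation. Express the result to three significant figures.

0.928 h

Intensity scales as (d₁/d₂)², so rate at 14.8 m:
21.3 × (2.40/14.8)² = 21.3 × 0.02630 = 0.5602 μGy/h.
Stay time = 0.520 μGy ÷ 0.5602 μGy/h = 0.9282 h.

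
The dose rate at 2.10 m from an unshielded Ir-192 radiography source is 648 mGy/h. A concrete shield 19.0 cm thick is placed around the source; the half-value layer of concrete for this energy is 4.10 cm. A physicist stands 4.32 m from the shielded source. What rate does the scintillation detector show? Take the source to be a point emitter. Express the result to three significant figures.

6.17 mGy/h

Distance alone: (2.10/4.32)² = 0.2363, so 648 × 0.2363 = 153.1 mGy/h.
Shield: 19.0/4.10 = 4.634 half-value layers → attenuation 2^(−4.634) = 0.04027.
Combined: 153.1 × 0.04027 = 6.165 mGy/h.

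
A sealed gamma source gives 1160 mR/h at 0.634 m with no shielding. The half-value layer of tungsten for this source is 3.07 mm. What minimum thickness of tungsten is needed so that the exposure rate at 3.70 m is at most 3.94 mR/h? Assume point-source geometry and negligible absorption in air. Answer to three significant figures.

9.55 mm

At 3.70 m, distance alone gives 1160 × (0.634/3.70)² = 1160 × 0.02936 = 34.06 mR/h.
Further attenuation needed: 34.06/3.94 = 8.645.
n = log₂(8.645) = 3.112 half-value layers.
Thickness = 3.112 × 3.07 mm = 9.554 mm.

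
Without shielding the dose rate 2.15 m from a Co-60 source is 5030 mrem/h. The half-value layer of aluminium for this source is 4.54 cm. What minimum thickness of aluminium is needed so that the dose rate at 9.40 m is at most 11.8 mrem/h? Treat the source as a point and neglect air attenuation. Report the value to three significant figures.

20.3 cm

At 9.40 m, distance alone gives 5030 × (2.15/9.40)² = 5030 × 0.05231 = 263.1 mrem/h.
Further attenuation needed: 263.1/11.8 = 22.30.
n = log₂(22.30) = 4.479 half-value layers.
Thickness = 4.479 × 4.54 cm = 20.33 cm.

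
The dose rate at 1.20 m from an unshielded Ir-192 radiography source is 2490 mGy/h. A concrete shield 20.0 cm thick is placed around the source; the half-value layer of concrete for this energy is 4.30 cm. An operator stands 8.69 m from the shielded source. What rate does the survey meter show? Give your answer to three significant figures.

1.89 mGy/h

Distance alone: 2490 × (1.20/8.69)² = 2490 × 0.01907 = 47.48 mGy/h.
Shield: 20.0/4.30 = 4.651 half-value layers → attenuation 2^(−4.651) = 0.03980.
Combined: 47.48 × 0.03980 = 1.890 mGy/h.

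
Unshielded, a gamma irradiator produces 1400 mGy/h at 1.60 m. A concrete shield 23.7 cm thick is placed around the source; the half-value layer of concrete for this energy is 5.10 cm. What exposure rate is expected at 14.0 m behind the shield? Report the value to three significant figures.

0.730 mGy/h

Distance alone: 1400 × (1.60/14.0)² = 1400 × 0.01306 = 18.28 mGy/h.
Shield: 23.7/5.10 = 4.647 half-value layers → attenuation 2^(−4.647) = 0.03991.
Combined: 18.28 × 0.03991 = 0.7296 mGy/h.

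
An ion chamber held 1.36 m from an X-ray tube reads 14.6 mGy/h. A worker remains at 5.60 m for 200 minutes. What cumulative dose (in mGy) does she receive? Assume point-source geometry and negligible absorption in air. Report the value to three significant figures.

2.87 mGy

Since intensity falls as 1/r², rate at 5.60 m:
(1.36/5.60)² = 0.05898, so 14.6 × 0.05898 = 0.8611 mGy/h.
Dose = rate × time = 0.8611 mGy/h × 3.333 h = 2.870 mGy.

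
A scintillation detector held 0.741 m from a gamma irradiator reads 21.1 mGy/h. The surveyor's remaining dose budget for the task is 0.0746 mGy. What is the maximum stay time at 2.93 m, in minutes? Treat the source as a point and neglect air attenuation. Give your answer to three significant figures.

3.32 min

Intensity scales as (d₁/d₂)², so rate at 2.93 m:
21.1 × (0.741/2.93)² = 21.1 × 0.06396 = 1.350 mGy/h.
Stay time = 0.0746 mGy ÷ 1.350 mGy/h = 0.05526 h = 3.316 min.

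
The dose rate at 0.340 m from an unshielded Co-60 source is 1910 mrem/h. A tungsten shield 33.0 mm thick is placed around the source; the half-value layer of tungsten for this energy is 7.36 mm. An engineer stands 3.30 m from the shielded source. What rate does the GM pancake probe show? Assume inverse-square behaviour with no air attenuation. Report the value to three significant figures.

Distance alone: 1910 × (0.340/3.30)² = 1910 × 0.01062 = 20.28 mrem/h.
Shield: 33.0/7.36 = 4.484 half-value layers → attenuation 2^(−4.484) = 0.04469.
Combined: 20.28 × 0.04469 = 0.9063 mrem/h.

0.906 mrem/h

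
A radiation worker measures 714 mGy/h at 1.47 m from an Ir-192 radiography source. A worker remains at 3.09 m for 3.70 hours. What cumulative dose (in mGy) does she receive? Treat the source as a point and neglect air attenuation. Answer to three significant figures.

598 mGy

Applying the 1/r² law, rate at 3.09 m:
(1.47/3.09)² = 0.2263, so 714 × 0.2263 = 161.6 mGy/h.
Dose = rate × time = 161.6 mGy/h × 3.700 h = 597.9 mGy.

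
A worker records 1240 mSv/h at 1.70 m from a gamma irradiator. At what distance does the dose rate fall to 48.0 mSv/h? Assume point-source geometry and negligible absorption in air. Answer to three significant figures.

Intensity scales as (d₁/d₂)², so d₂ = d₁·√(I₁/I₂).
I₁/I₂ = 1240/48.0 = 25.83, so d₂ = 1.70 × √25.83 = 8.640 m.

8.64 m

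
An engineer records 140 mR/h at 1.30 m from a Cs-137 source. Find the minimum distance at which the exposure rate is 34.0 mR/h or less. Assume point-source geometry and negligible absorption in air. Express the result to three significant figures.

By the inverse-square law, d₂ = d₁·√(I₁/I₂).
I₁/I₂ = 140/34.0 = 4.118, so d₂ = 1.30 × √4.118 = 2.638 m.

2.64 m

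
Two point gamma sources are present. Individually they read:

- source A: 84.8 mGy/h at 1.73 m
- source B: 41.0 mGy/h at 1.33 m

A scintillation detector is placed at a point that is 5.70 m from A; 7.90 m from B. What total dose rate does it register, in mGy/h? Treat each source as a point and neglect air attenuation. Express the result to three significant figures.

8.97 mGy/h

Each source contributes Iᵢ·(dᵢ/rᵢ)²; contributions add.
A: 84.8 × (1.73/5.70)² = 7.812 mGy/h
B: 41.0 × (1.33/7.90)² = 1.162 mGy/h
Total = 7.812 + 1.162 = 8.974 mGy/h.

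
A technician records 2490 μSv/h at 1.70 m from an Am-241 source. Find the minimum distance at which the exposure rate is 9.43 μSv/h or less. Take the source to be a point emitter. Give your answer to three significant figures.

27.6 m

Applying the 1/r² law, d₂ = d₁·√(I₁/I₂).
I₁/I₂ = 2490/9.43 = 264.1, so d₂ = 1.70 × √264.1 = 27.63 m.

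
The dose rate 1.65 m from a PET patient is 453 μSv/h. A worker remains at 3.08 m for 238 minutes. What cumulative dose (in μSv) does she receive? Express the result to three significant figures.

516 μSv

Using I₁d₁² = I₂d₂², rate at 3.08 m:
(1.65/3.08)² = 0.2870, so 453 × 0.2870 = 130.0 μSv/h.
Dose = rate × time = 130.0 μSv/h × 3.967 h = 515.7 μSv.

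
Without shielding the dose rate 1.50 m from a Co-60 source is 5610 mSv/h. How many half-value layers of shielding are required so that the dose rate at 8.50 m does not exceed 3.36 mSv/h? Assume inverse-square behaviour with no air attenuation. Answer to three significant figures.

At 8.50 m, distance alone gives (1.50/8.50)² = 0.03114, so 5610 × 0.03114 = 174.7 mSv/h.
Further attenuation needed: 174.7/3.36 = 51.99.
n = log₂(51.99) = 5.700 half-value layers.

5.70 half-value layers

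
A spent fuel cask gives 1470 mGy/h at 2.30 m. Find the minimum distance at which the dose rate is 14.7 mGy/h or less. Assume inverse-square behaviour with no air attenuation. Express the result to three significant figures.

Intensity scales as (d₁/d₂)², so d₂ = d₁·√(I₁/I₂).
I₁/I₂ = 1470/14.7 = 100.0, so d₂ = 2.30 × √100.0 = 23.00 m.

23.0 m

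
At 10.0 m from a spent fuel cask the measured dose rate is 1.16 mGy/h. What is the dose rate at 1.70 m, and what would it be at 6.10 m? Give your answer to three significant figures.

Applying the 1/r² law,
At 1.70 m: 1.16 × (10.0/1.70)² = 1.16 × 34.60 = 40.14 mGy/h
At 6.10 m: 40.14 × (1.70/6.10)² = 40.14 × 0.07767 = 3.118 mGy/h.

40.1 mGy/h; 3.12 mGy/h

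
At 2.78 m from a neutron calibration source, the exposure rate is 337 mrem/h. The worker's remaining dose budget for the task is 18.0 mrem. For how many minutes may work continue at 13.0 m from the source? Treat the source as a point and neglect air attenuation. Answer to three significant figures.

70.1 min

Applying the 1/r² law, rate at 13.0 m:
337 × (2.78/13.0)² = 337 × 0.04573 = 15.41 mrem/h.
Stay time = 18.0 mrem ÷ 15.41 mrem/h = 1.168 h = 70.08 min.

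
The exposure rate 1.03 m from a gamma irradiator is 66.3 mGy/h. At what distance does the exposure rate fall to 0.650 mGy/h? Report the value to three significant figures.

10.4 m

Since intensity falls as 1/r², d₂ = d₁·√(I₁/I₂).
I₁/I₂ = 66.3/0.650 = 102.0, so d₂ = 1.03 × √102.0 = 10.40 m.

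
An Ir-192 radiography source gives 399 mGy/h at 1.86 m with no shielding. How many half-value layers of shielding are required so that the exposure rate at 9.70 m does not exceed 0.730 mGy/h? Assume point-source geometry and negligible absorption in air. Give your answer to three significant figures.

At 9.70 m, distance alone gives (1.86/9.70)² = 0.03677, so 399 × 0.03677 = 14.67 mGy/h.
Further attenuation needed: 14.67/0.730 = 20.10.
n = log₂(20.10) = 4.329 half-value layers.

4.33 half-value layers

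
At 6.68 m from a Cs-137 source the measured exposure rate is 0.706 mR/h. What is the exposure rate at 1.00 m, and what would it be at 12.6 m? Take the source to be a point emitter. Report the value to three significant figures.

31.5 mR/h; 0.198 mR/h

Since intensity falls as 1/r²,
At 1.00 m: (6.68/1.00)² = 44.62, so 0.706 × 44.62 = 31.50 mR/h
At 12.6 m: (1.00/12.6)² = 0.006299, so 31.50 × 0.006299 = 0.1984 mR/h.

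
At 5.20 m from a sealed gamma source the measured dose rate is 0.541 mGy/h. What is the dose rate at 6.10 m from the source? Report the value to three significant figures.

Using I₁d₁² = I₂d₂², scaling from 5.20 m to 6.10 m:
(5.20/6.10)² = 0.7267, so 0.541 × 0.7267 = 0.3931 mGy/h.

0.393 mGy/h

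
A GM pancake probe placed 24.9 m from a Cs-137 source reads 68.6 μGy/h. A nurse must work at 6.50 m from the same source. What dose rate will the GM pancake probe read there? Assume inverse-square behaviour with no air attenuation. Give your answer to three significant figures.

Since intensity falls as 1/r², scaling from 24.9 m to 6.50 m:
68.6 × (24.9/6.50)² = 68.6 × 14.67 = 1006 μGy/h.

1010 μGy/h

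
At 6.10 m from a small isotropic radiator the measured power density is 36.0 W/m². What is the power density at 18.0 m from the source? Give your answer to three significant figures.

4.13 W/m²

Since intensity falls as 1/r², scaling from 6.10 m to 18.0 m:
36.0 × (6.10/18.0)² = 36.0 × 0.1148 = 4.133 W/m².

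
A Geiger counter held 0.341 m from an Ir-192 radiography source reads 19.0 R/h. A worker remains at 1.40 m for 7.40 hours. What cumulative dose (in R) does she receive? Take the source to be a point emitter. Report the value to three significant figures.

Using I₁d₁² = I₂d₂², rate at 1.40 m:
19.0 × (0.341/1.40)² = 19.0 × 0.05933 = 1.127 R/h.
Dose = rate × time = 1.127 R/h × 7.400 h = 8.340 R.

8.34 R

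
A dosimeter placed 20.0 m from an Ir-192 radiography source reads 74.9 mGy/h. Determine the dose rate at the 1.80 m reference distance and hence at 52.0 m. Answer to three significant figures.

9250 mGy/h; 11.1 mGy/h

Applying the 1/r² law,
At 1.80 m: 74.9 × (20.0/1.80)² = 74.9 × 123.5 = 9250 mGy/h
At 52.0 m: (1.80/52.0)² = 0.001198, so 9250 × 0.001198 = 11.08 mGy/h.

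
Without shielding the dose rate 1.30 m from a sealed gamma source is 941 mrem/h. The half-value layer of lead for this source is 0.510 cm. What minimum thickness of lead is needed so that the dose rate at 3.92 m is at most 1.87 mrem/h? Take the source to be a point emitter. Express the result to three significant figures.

2.95 cm

At 3.92 m, distance alone gives (1.30/3.92)² = 0.1100, so 941 × 0.1100 = 103.5 mrem/h.
Further attenuation needed: 103.5/1.87 = 55.35.
n = log₂(55.35) = 5.791 half-value layers.
Thickness = 5.791 × 0.510 cm = 2.953 cm.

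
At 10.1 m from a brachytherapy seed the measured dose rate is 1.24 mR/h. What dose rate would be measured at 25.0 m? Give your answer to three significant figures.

0.202 mR/h

By the inverse-square law, scaling from 10.1 m to 25.0 m:
(10.1/25.0)² = 0.1632, so 1.24 × 0.1632 = 0.2024 mR/h.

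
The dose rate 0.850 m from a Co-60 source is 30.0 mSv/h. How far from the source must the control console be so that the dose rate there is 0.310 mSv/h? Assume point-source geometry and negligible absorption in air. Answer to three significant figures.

Since intensity falls as 1/r², d₂ = d₁·√(I₁/I₂).
I₁/I₂ = 30.0/0.310 = 96.77, so d₂ = 0.850 × √96.77 = 8.362 m.

8.36 m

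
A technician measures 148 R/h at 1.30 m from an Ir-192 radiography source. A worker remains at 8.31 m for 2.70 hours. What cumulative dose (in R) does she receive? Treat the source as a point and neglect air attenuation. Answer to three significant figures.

Intensity scales as (d₁/d₂)², so rate at 8.31 m:
(1.30/8.31)² = 0.02447, so 148 × 0.02447 = 3.622 R/h.
Dose = rate × time = 3.622 R/h × 2.700 h = 9.779 R.

9.78 R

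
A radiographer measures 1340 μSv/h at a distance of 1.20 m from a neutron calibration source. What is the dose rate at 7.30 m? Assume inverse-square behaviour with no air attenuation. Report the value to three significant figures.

By the inverse-square law, the rate at 7.30 m is
(1.20/7.30)² = 0.02702, so 1340 × 0.02702 = 36.21 μSv/h.

36.2 μSv/h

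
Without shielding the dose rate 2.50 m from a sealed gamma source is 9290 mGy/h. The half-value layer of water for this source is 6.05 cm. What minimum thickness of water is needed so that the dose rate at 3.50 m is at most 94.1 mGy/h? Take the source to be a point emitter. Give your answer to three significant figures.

34.2 cm

At 3.50 m, distance alone gives 9290 × (2.50/3.50)² = 9290 × 0.5102 = 4740 mGy/h.
Further attenuation needed: 4740/94.1 = 50.37.
n = log₂(50.37) = 5.654 half-value layers.
Thickness = 5.654 × 6.05 cm = 34.21 cm.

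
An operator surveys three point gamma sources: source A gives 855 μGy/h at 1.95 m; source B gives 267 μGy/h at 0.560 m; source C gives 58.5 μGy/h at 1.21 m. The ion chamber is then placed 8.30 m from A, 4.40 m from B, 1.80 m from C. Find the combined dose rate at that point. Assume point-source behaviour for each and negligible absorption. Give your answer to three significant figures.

78.0 μGy/h

Each source contributes Iᵢ·(dᵢ/rᵢ)²; contributions add.
A: 855 × (1.95/8.30)² = 47.19 μGy/h
B: 267 × (0.560/4.40)² = 4.325 μGy/h
C: 58.5 × (1.21/1.80)² = 26.44 μGy/h
Total = 47.19 + 4.325 + 26.44 = 77.95 μGy/h.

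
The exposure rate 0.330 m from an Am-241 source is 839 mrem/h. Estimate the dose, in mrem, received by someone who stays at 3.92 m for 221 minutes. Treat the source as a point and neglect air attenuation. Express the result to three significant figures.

21.9 mrem

Since intensity falls as 1/r², rate at 3.92 m:
839 × (0.330/3.92)² = 839 × 0.007087 = 5.946 mrem/h.
Dose = rate × time = 5.946 mrem/h × 3.683 h = 21.90 mrem.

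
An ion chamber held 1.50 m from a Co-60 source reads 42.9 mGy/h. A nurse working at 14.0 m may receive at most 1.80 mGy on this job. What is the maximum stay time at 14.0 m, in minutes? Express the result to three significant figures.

Using I₁d₁² = I₂d₂², rate at 14.0 m:
(1.50/14.0)² = 0.01148, so 42.9 × 0.01148 = 0.4925 mGy/h.
Stay time = 1.80 mGy ÷ 0.4925 mGy/h = 3.655 h = 219.3 min.

219 min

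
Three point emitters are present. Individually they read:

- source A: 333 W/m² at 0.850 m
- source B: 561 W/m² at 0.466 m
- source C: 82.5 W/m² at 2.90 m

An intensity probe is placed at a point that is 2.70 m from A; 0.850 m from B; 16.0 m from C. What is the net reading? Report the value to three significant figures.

Each source contributes Iᵢ·(dᵢ/rᵢ)²; contributions add.
A: 333 × (0.850/2.70)² = 33.00 W/m²
B: 561 × (0.466/0.850)² = 168.6 W/m²
C: 82.5 × (2.90/16.0)² = 2.710 W/m²
Total = 33.00 + 168.6 + 2.710 = 204.3 W/m².

204 W/m²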